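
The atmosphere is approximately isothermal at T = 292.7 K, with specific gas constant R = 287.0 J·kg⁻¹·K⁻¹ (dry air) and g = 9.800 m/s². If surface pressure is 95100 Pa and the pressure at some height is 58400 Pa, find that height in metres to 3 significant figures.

z ≈ 4180 m

Scale height: H = RT/g = 287.0 × 292.7 / 9.800 = 8571.9 m.
Invert the barometric formula: z = H ln(P₀/P).
P₀/P = 95100/58400 = 1.6284; ln(1.6284) = 0.48760.
z = 8571.9 × 0.48760 = 4179.7 m.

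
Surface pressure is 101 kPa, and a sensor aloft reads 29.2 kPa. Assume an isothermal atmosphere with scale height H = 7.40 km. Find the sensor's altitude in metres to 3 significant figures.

z ≈ 9180 m

Invert the barometric formula: z = H ln(P₀/P).
P₀/P = 101/29.2 = 3.4589; ln(3.4589) = 1.2410.
z = 7400.0 × 1.2410 = 9183.4 m.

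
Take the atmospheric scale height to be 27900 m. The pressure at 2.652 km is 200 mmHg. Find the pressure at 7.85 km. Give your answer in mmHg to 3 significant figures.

Between two levels, P₂ = P₁ exp(−Δz/H) with Δz = z₂ − z₁.
Δz = 7850.0 − 2652.0 = 5198.0 m; Δz/H = 5198.0/27900 = 0.18631.
P₂ = 200 × exp(−0.18631) = 200 × 0.83002 = 166.00 mmHg.

P ≈ 166 mmHg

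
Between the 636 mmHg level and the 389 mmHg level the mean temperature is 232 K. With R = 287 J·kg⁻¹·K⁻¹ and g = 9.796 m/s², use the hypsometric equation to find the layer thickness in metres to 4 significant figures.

Hypsometric equation: Δz = (R T̄/g) ln(P₁/P₂).
R T̄/g = 287 × 232 / 9.796 = 6797.1 m.
ln(636/389) = ln(1.6350) = 0.49164.
Δz = 6797.1 × 0.49164 = 3341.7 m.

Δz ≈ 3342 m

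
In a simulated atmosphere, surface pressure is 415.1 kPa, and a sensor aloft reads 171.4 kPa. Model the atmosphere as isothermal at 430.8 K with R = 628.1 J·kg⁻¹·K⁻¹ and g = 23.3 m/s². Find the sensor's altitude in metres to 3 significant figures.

z ≈ 10300 m

Scale height: H = RT/g = 628.1 × 430.8 / 23.3 = 11613 m.
Invert the barometric formula: z = H ln(P₀/P).
P₀/P = 415.1/171.4 = 2.4218; ln(2.4218) = 0.88451.
z = 11613 × 0.88451 = 10272 m.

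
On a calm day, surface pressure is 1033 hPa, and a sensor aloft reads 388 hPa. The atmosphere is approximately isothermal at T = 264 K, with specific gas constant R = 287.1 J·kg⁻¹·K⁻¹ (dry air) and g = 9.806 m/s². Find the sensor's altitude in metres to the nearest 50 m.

Scale height: H = RT/g = 287.1 × 264 / 9.806 = 7729.4 m.
Invert the barometric formula: z = H ln(P₀/P).
P₀/P = 1033/388 = 2.6624; ln(2.6624) = 0.97923.
z = 7729.4 × 0.97923 = 7568.9 m.

z ≈ 7550 m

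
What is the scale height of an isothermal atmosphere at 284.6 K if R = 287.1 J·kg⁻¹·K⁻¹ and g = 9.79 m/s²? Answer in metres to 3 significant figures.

H ≈ 8350 m

The scale height of an isothermal atmosphere is H = RT/g.
H = 287.1 × 284.6 / 9.79 = 81709/9.79 = 8346.2 m.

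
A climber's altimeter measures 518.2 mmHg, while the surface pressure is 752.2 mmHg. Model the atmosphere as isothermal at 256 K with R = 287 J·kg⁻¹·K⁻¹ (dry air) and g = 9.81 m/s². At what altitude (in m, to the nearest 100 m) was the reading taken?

z ≈ 2800 m

Scale height: H = RT/g = 287 × 256 / 9.81 = 7489.5 m.
Invert the barometric formula: z = H ln(P₀/P).
P₀/P = 752.2/518.2 = 1.4516; ln(1.4516) = 0.37267.
z = 7489.5 × 0.37267 = 2791.1 m.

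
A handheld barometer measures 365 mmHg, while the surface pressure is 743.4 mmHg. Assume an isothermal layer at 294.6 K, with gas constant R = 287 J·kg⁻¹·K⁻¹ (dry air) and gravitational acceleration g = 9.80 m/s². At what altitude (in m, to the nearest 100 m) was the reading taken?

Scale height: H = RT/g = 287 × 294.6 / 9.80 = 8627.6 m.
Invert the barometric formula: z = H ln(P₀/P).
P₀/P = 743.4/365 = 2.0367; ln(2.0367) = 0.71133.
z = 8627.6 × 0.71133 = 6137.1 m.

z ≈ 6100 m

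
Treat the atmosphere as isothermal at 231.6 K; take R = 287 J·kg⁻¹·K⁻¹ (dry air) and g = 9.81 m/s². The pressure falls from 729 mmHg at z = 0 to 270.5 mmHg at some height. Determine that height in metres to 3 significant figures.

Scale height: H = RT/g = 287 × 231.6 / 9.81 = 6775.7 m.
Invert the barometric formula: z = H ln(P₀/P).
P₀/P = 729/270.5 = 2.6950; ln(2.6950) = 0.99140.
z = 6775.7 × 0.99140 = 6717.4 m.

z ≈ 6720 m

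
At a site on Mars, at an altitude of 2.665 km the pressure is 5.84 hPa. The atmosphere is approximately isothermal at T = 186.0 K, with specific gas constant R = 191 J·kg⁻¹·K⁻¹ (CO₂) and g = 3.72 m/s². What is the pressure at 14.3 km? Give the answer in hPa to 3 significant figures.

Scale height: H = RT/g = 191 × 186.0 / 3.72 = 9550.0 m.
Between two levels, P₂ = P₁ exp(−Δz/H) with Δz = z₂ − z₁.
Δz = 14300 − 2665.0 = 11635 m; Δz/H = 11635/9550.0 = 1.2183.
P₂ = 5.84 × exp(−1.2183) = 5.84 × 0.29573 = 1.7271 hPa.

P ≈ 1.73 hPa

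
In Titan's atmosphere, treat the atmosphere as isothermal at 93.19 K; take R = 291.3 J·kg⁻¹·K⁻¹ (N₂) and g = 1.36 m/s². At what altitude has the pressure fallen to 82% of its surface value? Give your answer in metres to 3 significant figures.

Scale height: H = RT/g = 291.3 × 93.19 / 1.36 = 19960 m.
Set P/P₀ = exp(−z/H) = 0.82, so z = −H ln(0.82).
−ln(0.82) = 0.19845; z = 19960 × 0.19845 = 3961.1 m.

z ≈ 3960 m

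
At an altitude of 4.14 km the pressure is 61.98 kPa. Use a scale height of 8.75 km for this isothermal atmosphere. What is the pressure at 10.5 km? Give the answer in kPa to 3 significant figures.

P ≈ 30.0 kPa

Between two levels, P₂ = P₁ exp(−Δz/H) with Δz = z₂ − z₁.
Δz = 10500 − 4140.0 = 6360.0 m; Δz/H = 6360.0/8750.0 = 0.72686.
P₂ = 61.98 × exp(−0.72686) = 61.98 × 0.48342 = 29.962 kPa.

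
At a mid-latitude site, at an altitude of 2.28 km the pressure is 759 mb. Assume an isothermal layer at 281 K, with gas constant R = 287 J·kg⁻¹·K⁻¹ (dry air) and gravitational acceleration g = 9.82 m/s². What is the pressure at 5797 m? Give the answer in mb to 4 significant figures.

P ≈ 494.6 mb

Scale height: H = RT/g = 287 × 281 / 9.82 = 8212.5 m.
Between two levels, P₂ = P₁ exp(−Δz/H) with Δz = z₂ − z₁.
Δz = 5797.0 − 2280.0 = 3517.0 m; Δz/H = 3517.0/8212.5 = 0.42825.
P₂ = 759 × exp(−0.42825) = 759 × 0.65165 = 494.60 mb.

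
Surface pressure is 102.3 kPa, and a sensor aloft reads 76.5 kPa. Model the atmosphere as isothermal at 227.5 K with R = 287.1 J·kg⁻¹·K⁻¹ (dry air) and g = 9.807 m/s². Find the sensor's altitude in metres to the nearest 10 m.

Scale height: H = RT/g = 287.1 × 227.5 / 9.807 = 6660.1 m.
Invert the barometric formula: z = H ln(P₀/P).
P₀/P = 102.3/76.5 = 1.3373; ln(1.3373) = 0.29065.
z = 6660.1 × 0.29065 = 1935.8 m.

z ≈ 1940 m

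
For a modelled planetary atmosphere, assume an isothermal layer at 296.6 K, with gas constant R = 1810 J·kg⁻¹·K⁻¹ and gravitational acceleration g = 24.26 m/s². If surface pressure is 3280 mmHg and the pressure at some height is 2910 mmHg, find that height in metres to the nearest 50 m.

z ≈ 2650 m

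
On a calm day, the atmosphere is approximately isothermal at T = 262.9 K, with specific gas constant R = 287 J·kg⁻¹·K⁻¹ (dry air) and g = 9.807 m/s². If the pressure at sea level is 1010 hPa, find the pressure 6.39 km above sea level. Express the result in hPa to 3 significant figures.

P ≈ 440 hPa

Scale height: H = RT/g = 287 × 262.9 / 9.807 = 7693.7 m.
Barometric formula: P = P₀ exp(−z/H).
z/H = 6390.0/7693.7 = 0.83055; exp(−0.83055) = 0.43581.
P = 1010 × 0.43581 = 440.17 hPa.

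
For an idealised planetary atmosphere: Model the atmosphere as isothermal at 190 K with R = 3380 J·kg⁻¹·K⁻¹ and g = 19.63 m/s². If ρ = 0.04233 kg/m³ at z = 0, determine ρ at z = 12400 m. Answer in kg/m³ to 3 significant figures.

Scale height: H = RT/g = 3380 × 190 / 19.63 = 32715 m.
In an isothermal atmosphere, density decays like pressure: ρ = ρ₀ exp(−z/H).
z/H = 12400/32715 = 0.37903; exp(−0.37903) = 0.68453.
ρ = 0.04233 × 0.68453 = 0.028976 kg/m³.

ρ ≈ 0.0290 kg/m³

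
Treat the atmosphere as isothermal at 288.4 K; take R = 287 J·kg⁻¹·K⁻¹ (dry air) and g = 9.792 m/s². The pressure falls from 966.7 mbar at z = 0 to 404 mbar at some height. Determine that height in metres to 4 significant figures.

z ≈ 7375 m

Scale height: H = RT/g = 287 × 288.4 / 9.792 = 8452.9 m.
Invert the barometric formula: z = H ln(P₀/P).
P₀/P = 966.7/404 = 2.3928; ln(2.3928) = 0.87246.
z = 8452.9 × 0.87246 = 7374.8 m.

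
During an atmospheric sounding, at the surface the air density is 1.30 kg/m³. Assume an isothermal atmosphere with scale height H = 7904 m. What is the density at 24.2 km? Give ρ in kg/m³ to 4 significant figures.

In an isothermal atmosphere, density decays like pressure: ρ = ρ₀ exp(−z/H).
z/H = 24200/7904.0 = 3.0617; exp(−3.0617) = 0.046808.
ρ = 1.30 × 0.046808 = 0.060850 kg/m³.

ρ ≈ 0.06085 kg/m³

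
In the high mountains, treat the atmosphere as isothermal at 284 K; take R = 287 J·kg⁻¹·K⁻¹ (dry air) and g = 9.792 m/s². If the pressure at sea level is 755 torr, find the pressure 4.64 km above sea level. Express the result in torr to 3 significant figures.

P ≈ 432 torr

Scale height: H = RT/g = 287 × 284 / 9.792 = 8323.9 m.
Barometric formula: P = P₀ exp(−z/H).
z/H = 4640.0/8323.9 = 0.55743; exp(−0.55743) = 0.57268.
P = 755 × 0.57268 = 432.37 torr.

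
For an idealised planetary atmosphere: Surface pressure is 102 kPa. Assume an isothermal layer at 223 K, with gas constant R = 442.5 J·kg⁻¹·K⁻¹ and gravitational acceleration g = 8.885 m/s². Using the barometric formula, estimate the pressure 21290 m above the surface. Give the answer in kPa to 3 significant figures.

P ≈ 15.0 kPa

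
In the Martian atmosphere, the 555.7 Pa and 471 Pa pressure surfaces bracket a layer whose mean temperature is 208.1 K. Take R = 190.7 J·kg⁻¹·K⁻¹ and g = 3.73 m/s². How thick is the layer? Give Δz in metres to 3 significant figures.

Δz ≈ 1760 m

Hypsometric equation: Δz = (R T̄/g) ln(P₁/P₂).
R T̄/g = 190.7 × 208.1 / 3.73 = 10639 m.
ln(555.7/471) = ln(1.1798) = 0.16534.
Δz = 10639 × 0.16534 = 1759.1 m.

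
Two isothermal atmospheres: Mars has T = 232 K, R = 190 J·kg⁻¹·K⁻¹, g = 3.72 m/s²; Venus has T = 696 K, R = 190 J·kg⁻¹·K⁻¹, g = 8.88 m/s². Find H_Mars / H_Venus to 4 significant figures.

H_Mars/H_Venus ≈ 0.7957

H = RT/g for each body.
H_Mars = 190 × 232 / 3.72 = 11849 m.
H_Venus = 190 × 696 / 8.88 = 14892 m.
H_Mars/H_Venus = 11849/14892 = 0.79566.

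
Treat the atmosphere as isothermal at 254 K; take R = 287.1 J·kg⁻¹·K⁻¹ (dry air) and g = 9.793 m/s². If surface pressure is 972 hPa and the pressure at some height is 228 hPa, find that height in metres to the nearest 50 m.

Scale height: H = RT/g = 287.1 × 254 / 9.793 = 7446.5 m.
Invert the barometric formula: z = H ln(P₀/P).
P₀/P = 972/228 = 4.2632; ln(4.2632) = 1.4500.
z = 7446.5 × 1.4500 = 10797 m.

z ≈ 10800 m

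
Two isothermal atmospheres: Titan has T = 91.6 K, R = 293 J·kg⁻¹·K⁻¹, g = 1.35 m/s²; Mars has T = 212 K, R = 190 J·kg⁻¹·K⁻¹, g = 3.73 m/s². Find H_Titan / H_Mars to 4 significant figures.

H_Titan/H_Mars ≈ 1.841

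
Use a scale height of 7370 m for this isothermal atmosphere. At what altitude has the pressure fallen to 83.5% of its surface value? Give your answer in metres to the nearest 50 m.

z ≈ 1350 m

Set P/P₀ = exp(−z/H) = 0.835, so z = −H ln(0.835).
−ln(0.835) = 0.18032; z = 7370.0 × 0.18032 = 1329.0 m.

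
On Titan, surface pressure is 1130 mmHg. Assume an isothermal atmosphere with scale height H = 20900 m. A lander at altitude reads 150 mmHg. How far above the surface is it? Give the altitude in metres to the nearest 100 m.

z ≈ 42200 m

Invert the barometric formula: z = H ln(P₀/P).
P₀/P = 1130/150 = 7.5333; ln(7.5333) = 2.0193.
z = 20900 × 2.0193 = 42203 m.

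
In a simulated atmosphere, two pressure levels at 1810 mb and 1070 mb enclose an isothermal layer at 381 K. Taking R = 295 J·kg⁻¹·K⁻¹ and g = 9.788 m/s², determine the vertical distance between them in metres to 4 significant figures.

Δz ≈ 6036 m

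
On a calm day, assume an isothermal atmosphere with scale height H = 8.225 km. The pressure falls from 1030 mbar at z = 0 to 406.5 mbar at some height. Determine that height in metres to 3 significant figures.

z ≈ 7650 m

Invert the barometric formula: z = H ln(P₀/P).
P₀/P = 1030/406.5 = 2.5338; ln(2.5338) = 0.92972.
z = 8225.0 × 0.92972 = 7646.9 m.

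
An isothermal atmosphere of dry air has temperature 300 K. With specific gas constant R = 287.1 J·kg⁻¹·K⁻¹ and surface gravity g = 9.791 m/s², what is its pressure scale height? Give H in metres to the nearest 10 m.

The scale height of an isothermal atmosphere is H = RT/g.
H = 287.1 × 300 / 9.791 = 86130/9.791 = 8796.9 m.

H ≈ 8800 m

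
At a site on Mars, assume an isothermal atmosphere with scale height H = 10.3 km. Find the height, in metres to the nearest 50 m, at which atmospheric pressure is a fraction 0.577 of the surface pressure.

z ≈ 5650 m

Set P/P₀ = exp(−z/H) = 0.577, so z = −H ln(0.577).
−ln(0.577) = 0.54991; z = 10300 × 0.54991 = 5664.1 m.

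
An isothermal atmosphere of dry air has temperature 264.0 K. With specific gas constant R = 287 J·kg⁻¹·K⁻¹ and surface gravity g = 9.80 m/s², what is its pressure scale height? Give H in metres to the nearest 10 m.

H ≈ 7730 m

The scale height of an isothermal atmosphere is H = RT/g.
H = 287 × 264.0 / 9.80 = 75768/9.80 = 7731.4 m.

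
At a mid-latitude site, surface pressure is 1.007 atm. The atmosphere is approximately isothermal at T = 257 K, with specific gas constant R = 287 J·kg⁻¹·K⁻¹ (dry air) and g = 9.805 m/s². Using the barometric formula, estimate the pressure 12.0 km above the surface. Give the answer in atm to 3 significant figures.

Scale height: H = RT/g = 287 × 257 / 9.805 = 7522.6 m.
Barometric formula: P = P₀ exp(−z/H).
z/H = 12000/7522.6 = 1.5952; exp(−1.5952) = 0.20287.
P = 1.007 × 0.20287 = 0.20429 atm.

P ≈ 0.204 atm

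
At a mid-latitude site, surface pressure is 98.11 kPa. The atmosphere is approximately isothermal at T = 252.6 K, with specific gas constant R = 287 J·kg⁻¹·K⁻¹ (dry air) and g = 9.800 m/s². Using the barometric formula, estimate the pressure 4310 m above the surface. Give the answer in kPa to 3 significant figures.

Scale height: H = RT/g = 287 × 252.6 / 9.800 = 7397.6 m.
Barometric formula: P = P₀ exp(−z/H).
z/H = 4310.0/7397.6 = 0.58262; exp(−0.58262) = 0.55843.
P = 98.11 × 0.55843 = 54.788 kPa.

P ≈ 54.8 kPa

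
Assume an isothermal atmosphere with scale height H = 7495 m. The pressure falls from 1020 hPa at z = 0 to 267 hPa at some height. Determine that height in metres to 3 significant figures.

Invert the barometric formula: z = H ln(P₀/P).
P₀/P = 1020/267 = 3.8202; ln(3.8202) = 1.3403.
z = 7495.0 × 1.3403 = 10046 m.

z ≈ 10000 m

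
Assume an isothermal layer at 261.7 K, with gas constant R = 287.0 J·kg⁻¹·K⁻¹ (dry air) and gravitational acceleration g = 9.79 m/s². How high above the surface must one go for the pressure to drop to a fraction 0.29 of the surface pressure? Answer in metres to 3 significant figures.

z ≈ 9500 m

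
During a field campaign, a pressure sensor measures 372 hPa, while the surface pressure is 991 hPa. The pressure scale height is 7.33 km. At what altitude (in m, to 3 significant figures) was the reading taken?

Invert the barometric formula: z = H ln(P₀/P).
P₀/P = 991/372 = 2.6640; ln(2.6640) = 0.97983.
z = 7330.0 × 0.97983 = 7182.2 m.

z ≈ 7180 m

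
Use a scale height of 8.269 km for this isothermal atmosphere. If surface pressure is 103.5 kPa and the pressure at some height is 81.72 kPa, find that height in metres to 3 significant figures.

Invert the barometric formula: z = H ln(P₀/P).
P₀/P = 103.5/81.72 = 1.2665; ln(1.2665) = 0.23626.
z = 8269.0 × 0.23626 = 1953.6 m.

z ≈ 1950 m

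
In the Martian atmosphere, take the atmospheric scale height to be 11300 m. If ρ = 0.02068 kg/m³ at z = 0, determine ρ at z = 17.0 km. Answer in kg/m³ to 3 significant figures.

In an isothermal atmosphere, density decays like pressure: ρ = ρ₀ exp(−z/H).
z/H = 17000/11300 = 1.5044; exp(−1.5044) = 0.22215.
ρ = 0.02068 × 0.22215 = 0.0045941 kg/m³.

ρ ≈ 0.00459 kg/m³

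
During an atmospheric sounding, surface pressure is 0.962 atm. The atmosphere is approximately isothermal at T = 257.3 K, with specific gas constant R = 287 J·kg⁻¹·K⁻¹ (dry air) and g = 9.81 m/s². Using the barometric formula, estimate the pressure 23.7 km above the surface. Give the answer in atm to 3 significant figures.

Scale height: H = RT/g = 287 × 257.3 / 9.81 = 7527.5 m.
Barometric formula: P = P₀ exp(−z/H).
z/H = 23700/7527.5 = 3.1485; exp(−3.1485) = 0.042916.
P = 0.962 × 0.042916 = 0.041285 atm.

P ≈ 0.0413 atm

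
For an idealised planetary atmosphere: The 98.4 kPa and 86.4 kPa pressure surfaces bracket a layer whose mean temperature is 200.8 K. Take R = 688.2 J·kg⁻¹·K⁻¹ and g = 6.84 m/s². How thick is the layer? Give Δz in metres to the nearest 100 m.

Δz ≈ 2600 m

Hypsometric equation: Δz = (R T̄/g) ln(P₁/P₂).
R T̄/g = 688.2 × 200.8 / 6.84 = 20203 m.
ln(98.4/86.4) = ln(1.1389) = 0.13006.
Δz = 20203 × 0.13006 = 2627.6 m.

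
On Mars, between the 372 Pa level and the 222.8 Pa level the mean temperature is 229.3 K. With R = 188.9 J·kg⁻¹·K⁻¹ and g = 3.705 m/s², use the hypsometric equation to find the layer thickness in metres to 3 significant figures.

Hypsometric equation: Δz = (R T̄/g) ln(P₁/P₂).
R T̄/g = 188.9 × 229.3 / 3.705 = 11691 m.
ln(372/222.8) = ln(1.6697) = 0.51264.
Δz = 11691 × 0.51264 = 5993.3 m.

Δz ≈ 5990 m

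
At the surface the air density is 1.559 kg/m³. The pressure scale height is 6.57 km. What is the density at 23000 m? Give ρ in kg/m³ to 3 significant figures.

ρ ≈ 0.0470 kg/m³

In an isothermal atmosphere, density decays like pressure: ρ = ρ₀ exp(−z/H).
z/H = 23000/6570.0 = 3.5008; exp(−3.5008) = 0.030173.
ρ = 1.559 × 0.030173 = 0.047040 kg/m³.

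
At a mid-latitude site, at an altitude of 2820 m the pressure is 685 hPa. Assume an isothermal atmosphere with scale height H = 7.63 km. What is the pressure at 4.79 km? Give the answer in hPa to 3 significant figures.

P ≈ 529 hPa

Between two levels, P₂ = P₁ exp(−Δz/H) with Δz = z₂ − z₁.
Δz = 4790.0 − 2820.0 = 1970.0 m; Δz/H = 1970.0/7630.0 = 0.25819.
P₂ = 685 × exp(−0.25819) = 685 × 0.77245 = 529.13 hPa.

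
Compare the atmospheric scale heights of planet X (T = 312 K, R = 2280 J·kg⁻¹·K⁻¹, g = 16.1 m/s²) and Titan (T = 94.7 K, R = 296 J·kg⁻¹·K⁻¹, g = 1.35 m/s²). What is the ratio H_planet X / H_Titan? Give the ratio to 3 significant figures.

H = RT/g for each body.
H_planet X = 2280 × 312 / 16.1 = 44184 m.
H_Titan = 296 × 94.7 / 1.35 = 20764 m.
H_planet X/H_Titan = 44184/20764 = 2.1279.

H_planet X/H_Titan ≈ 2.13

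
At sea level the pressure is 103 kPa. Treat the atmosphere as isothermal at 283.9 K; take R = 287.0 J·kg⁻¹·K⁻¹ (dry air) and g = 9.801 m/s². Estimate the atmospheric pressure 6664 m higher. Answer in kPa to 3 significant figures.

Scale height: H = RT/g = 287.0 × 283.9 / 9.801 = 8313.4 m.
Barometric formula: P = P₀ exp(−z/H).
z/H = 6664.0/8313.4 = 0.80160; exp(−0.80160) = 0.44861.
P = 103 × 0.44861 = 46.207 kPa.

P ≈ 46.2 kPa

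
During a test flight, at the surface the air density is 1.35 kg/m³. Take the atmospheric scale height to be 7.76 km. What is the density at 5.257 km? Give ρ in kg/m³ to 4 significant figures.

In an isothermal atmosphere, density decays like pressure: ρ = ρ₀ exp(−z/H).
z/H = 5257.0/7760.0 = 0.67745; exp(−0.67745) = 0.50791.
ρ = 1.35 × 0.50791 = 0.68568 kg/m³.

ρ ≈ 0.6857 kg/m³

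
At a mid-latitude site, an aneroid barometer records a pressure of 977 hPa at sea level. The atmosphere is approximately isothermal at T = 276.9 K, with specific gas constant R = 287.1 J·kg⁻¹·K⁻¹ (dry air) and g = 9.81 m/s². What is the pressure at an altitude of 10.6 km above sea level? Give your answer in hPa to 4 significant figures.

P ≈ 264.1 hPa

Scale height: H = RT/g = 287.1 × 276.9 / 9.81 = 8103.8 m.
Barometric formula: P = P₀ exp(−z/H).
z/H = 10600/8103.8 = 1.3080; exp(−1.3080) = 0.27036.
P = 977 × 0.27036 = 264.14 hPa.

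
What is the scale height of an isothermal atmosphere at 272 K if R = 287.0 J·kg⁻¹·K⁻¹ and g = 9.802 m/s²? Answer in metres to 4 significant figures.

H ≈ 7964 m

The scale height of an isothermal atmosphere is H = RT/g.
H = 287.0 × 272 / 9.802 = 78064/9.802 = 7964.1 m.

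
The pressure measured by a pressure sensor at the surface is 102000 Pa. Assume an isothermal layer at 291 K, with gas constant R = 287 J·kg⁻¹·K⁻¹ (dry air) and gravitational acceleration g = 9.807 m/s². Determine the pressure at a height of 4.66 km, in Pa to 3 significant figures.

P ≈ 59000 Pa

Scale height: H = RT/g = 287 × 291 / 9.807 = 8516.1 m.
Barometric formula: P = P₀ exp(−z/H).
z/H = 4660.0/8516.1 = 0.54720; exp(−0.54720) = 0.57857.
P = 102000 × 0.57857 = 59014 Pa.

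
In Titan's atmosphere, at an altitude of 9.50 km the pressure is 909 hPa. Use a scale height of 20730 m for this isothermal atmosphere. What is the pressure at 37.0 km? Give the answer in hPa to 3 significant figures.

Between two levels, P₂ = P₁ exp(−Δz/H) with Δz = z₂ − z₁.
Δz = 37000 − 9500.0 = 27500 m; Δz/H = 27500/20730 = 1.3266.
P₂ = 909 × exp(−1.3266) = 909 × 0.26538 = 241.23 hPa.

P ≈ 241 hPa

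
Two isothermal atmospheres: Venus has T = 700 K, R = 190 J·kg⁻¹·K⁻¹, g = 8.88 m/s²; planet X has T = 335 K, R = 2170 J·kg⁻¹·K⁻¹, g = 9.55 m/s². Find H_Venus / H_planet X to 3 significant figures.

H = RT/g for each body.
H_Venus = 190 × 700 / 8.88 = 14977 m.
H_planet X = 2170 × 335 / 9.55 = 76120 m.
H_Venus/H_planet X = 14977/76120 = 0.19676.

H_Venus/H_planet X ≈ 0.197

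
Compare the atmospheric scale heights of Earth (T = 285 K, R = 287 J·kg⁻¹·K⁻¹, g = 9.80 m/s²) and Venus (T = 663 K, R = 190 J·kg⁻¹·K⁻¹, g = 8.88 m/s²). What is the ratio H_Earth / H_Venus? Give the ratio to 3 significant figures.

H = RT/g for each body.
H_Earth = 287 × 285 / 9.80 = 8346.4 m.
H_Venus = 190 × 663 / 8.88 = 14186 m.
H_Earth/H_Venus = 8346.4/14186 = 0.58835.

H_Earth/H_Venus ≈ 0.588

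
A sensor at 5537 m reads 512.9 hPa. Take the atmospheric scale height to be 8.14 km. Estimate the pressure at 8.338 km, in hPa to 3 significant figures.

Between two levels, P₂ = P₁ exp(−Δz/H) with Δz = z₂ − z₁.
Δz = 8338.0 − 5537.0 = 2801.0 m; Δz/H = 2801.0/8140.0 = 0.34410.
P₂ = 512.9 × exp(−0.34410) = 512.9 × 0.70886 = 363.57 hPa.

P ≈ 364 hPa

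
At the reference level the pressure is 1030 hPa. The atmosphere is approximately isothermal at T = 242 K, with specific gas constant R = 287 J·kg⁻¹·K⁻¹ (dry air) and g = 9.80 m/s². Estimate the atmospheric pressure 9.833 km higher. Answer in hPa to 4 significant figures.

P ≈ 257.2 hPa

Scale height: H = RT/g = 287 × 242 / 9.80 = 7087.1 m.
Barometric formula: P = P₀ exp(−z/H).
z/H = 9833.0/7087.1 = 1.3875; exp(−1.3875) = 0.24970.
P = 1030 × 0.24970 = 257.19 hPa.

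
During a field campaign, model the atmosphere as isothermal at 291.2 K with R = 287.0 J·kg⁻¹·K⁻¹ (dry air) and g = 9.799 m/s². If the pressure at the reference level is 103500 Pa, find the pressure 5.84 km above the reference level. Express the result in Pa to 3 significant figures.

P ≈ 52200 Pa

Scale height: H = RT/g = 287.0 × 291.2 / 9.799 = 8528.9 m.
Barometric formula: P = P₀ exp(−z/H).
z/H = 5840.0/8528.9 = 0.68473; exp(−0.68473) = 0.50423.
P = 103500 × 0.50423 = 52188 Pa.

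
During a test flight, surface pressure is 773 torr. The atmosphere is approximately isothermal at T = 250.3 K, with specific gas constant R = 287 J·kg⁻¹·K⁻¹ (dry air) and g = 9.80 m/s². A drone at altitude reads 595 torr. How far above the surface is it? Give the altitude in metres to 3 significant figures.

z ≈ 1920 m

Scale height: H = RT/g = 287 × 250.3 / 9.80 = 7330.2 m.
Invert the barometric formula: z = H ln(P₀/P).
P₀/P = 773/595 = 1.2992; ln(1.2992) = 0.26175.
z = 7330.2 × 0.26175 = 1918.7 m.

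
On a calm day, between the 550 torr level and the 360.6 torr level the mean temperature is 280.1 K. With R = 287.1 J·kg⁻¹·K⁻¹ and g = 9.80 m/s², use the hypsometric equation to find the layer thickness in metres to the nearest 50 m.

Hypsometric equation: Δz = (R T̄/g) ln(P₁/P₂).
R T̄/g = 287.1 × 280.1 / 9.80 = 8205.8 m.
ln(550/360.6) = ln(1.5252) = 0.42213.
Δz = 8205.8 × 0.42213 = 3463.9 m.

Δz ≈ 3450 m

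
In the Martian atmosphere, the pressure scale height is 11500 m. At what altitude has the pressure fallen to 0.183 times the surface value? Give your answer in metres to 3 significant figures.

z ≈ 19500 m

Set P/P₀ = exp(−z/H) = 0.183, so z = −H ln(0.183).
−ln(0.183) = 1.6983; z = 11500 × 1.6983 = 19530 m.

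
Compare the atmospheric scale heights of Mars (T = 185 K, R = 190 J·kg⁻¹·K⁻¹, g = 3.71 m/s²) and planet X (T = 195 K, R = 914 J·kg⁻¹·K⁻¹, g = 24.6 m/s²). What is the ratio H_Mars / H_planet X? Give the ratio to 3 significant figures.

H_Mars/H_planet X ≈ 1.31

H = RT/g for each body.
H_Mars = 190 × 185 / 3.71 = 9474.4 m.
H_planet X = 914 × 195 / 24.6 = 7245.1 m.
H_Mars/H_planet X = 9474.4/7245.1 = 1.3077.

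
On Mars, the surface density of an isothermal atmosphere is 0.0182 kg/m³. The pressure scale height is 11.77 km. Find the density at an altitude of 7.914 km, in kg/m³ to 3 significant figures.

ρ ≈ 0.00929 kg/m³

In an isothermal atmosphere, density decays like pressure: ρ = ρ₀ exp(−z/H).
z/H = 7914.0/11770 = 0.67239; exp(−0.67239) = 0.51049.
ρ = 0.0182 × 0.51049 = 0.0092909 kg/m³.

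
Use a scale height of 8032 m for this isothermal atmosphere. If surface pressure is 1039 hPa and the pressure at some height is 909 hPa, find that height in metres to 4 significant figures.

z ≈ 1074 m

Invert the barometric formula: z = H ln(P₀/P).
P₀/P = 1039/909 = 1.1430; ln(1.1430) = 0.13366.
z = 8032.0 × 0.13366 = 1073.6 m.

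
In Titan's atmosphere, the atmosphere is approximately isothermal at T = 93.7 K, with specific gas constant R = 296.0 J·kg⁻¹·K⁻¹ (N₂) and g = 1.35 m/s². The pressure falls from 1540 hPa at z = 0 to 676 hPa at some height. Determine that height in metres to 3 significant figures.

z ≈ 16900 m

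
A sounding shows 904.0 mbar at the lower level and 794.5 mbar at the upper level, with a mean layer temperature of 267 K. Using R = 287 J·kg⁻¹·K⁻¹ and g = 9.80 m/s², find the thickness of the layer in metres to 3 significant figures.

Δz ≈ 1010 m

Hypsometric equation: Δz = (R T̄/g) ln(P₁/P₂).
R T̄/g = 287 × 267 / 9.80 = 7819.3 m.
ln(904.0/794.5) = ln(1.1378) = 0.12910.
Δz = 7819.3 × 0.12910 = 1009.5 m.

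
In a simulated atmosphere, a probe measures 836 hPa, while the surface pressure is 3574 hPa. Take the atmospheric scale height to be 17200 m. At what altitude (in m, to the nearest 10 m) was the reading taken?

Invert the barometric formula: z = H ln(P₀/P).
P₀/P = 3574/836 = 4.2751; ln(4.2751) = 1.4528.
z = 17200 × 1.4528 = 24988 m.

z ≈ 24990 m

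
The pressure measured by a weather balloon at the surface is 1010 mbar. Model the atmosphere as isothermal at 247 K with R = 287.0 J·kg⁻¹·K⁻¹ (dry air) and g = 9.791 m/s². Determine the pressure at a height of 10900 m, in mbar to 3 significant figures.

P ≈ 224 mbar

Scale height: H = RT/g = 287.0 × 247 / 9.791 = 7240.2 m.
Barometric formula: P = P₀ exp(−z/H).
z/H = 10900/7240.2 = 1.5055; exp(−1.5055) = 0.22191.
P = 1010 × 0.22191 = 224.13 mbar.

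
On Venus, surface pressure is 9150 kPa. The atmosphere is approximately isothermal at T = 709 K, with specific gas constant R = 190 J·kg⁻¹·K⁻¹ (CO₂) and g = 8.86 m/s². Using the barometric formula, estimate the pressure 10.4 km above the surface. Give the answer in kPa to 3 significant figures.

Scale height: H = RT/g = 190 × 709 / 8.86 = 15204 m.
Barometric formula: P = P₀ exp(−z/H).
z/H = 10400/15204 = 0.68403; exp(−0.68403) = 0.50458.
P = 9150 × 0.50458 = 4616.9 kPa.

P ≈ 4620 kPa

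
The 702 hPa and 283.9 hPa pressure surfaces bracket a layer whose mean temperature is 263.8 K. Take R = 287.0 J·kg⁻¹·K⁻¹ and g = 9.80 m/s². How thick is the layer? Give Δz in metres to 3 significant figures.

Hypsometric equation: Δz = (R T̄/g) ln(P₁/P₂).
R T̄/g = 287.0 × 263.8 / 9.80 = 7725.6 m.
ln(702/283.9) = ln(2.4727) = 0.90531.
Δz = 7725.6 × 0.90531 = 6994.1 m.

Δz ≈ 6990 m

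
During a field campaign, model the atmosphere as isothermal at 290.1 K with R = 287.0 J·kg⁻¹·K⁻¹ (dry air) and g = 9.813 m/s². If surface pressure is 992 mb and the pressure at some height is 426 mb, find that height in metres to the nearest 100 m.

Scale height: H = RT/g = 287.0 × 290.1 / 9.813 = 8484.5 m.
Invert the barometric formula: z = H ln(P₀/P).
P₀/P = 992/426 = 2.3286; ln(2.3286) = 0.84527.
z = 8484.5 × 0.84527 = 7171.7 m.

z ≈ 7200 m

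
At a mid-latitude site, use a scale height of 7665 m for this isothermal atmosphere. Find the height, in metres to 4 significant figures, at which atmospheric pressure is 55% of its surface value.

Set P/P₀ = exp(−z/H) = 0.55, so z = −H ln(0.55).
−ln(0.55) = 0.59784; z = 7665.0 × 0.59784 = 4582.4 m.

z ≈ 4582 m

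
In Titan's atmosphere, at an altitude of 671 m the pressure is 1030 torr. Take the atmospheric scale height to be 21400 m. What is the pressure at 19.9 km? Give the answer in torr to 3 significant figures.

P ≈ 419 torr

Between two levels, P₂ = P₁ exp(−Δz/H) with Δz = z₂ − z₁.
Δz = 19900 − 671.00 = 19229 m; Δz/H = 19229/21400 = 0.89855.
P₂ = 1030 × exp(−0.89855) = 1030 × 0.40716 = 419.37 torr.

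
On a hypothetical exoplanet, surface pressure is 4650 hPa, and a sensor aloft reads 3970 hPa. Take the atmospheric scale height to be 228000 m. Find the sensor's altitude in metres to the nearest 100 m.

Invert the barometric formula: z = H ln(P₀/P).
P₀/P = 4650/3970 = 1.1713; ln(1.1713) = 0.15811.
z = 228000 × 0.15811 = 36049 m.

z ≈ 36000 m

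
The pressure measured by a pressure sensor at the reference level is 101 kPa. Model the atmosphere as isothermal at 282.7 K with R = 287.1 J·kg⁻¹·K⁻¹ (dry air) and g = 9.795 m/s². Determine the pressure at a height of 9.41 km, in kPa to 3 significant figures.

P ≈ 32.4 kPa

Scale height: H = RT/g = 287.1 × 282.7 / 9.795 = 8286.2 m.
Barometric formula: P = P₀ exp(−z/H).
z/H = 9410.0/8286.2 = 1.1356; exp(−1.1356) = 0.32123.
P = 101 × 0.32123 = 32.444 kPa.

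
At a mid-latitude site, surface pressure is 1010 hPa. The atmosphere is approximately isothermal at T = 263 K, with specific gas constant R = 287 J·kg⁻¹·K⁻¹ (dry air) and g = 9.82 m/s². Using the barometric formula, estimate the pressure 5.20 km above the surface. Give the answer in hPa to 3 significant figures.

P ≈ 513 hPa

Scale height: H = RT/g = 287 × 263 / 9.82 = 7686.5 m.
Barometric formula: P = P₀ exp(−z/H).
z/H = 5200.0/7686.5 = 0.67651; exp(−0.67651) = 0.50839.
P = 1010 × 0.50839 = 513.47 hPa.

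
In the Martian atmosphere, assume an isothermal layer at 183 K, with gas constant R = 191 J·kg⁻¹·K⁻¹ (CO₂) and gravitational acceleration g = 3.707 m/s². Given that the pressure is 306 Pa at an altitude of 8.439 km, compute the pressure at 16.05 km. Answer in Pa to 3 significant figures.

Scale height: H = RT/g = 191 × 183 / 3.707 = 9428.9 m.
Between two levels, P₂ = P₁ exp(−Δz/H) with Δz = z₂ − z₁.
Δz = 16050 − 8439.0 = 7611.0 m; Δz/H = 7611.0/9428.9 = 0.80720.
P₂ = 306 × exp(−0.80720) = 306 × 0.44611 = 136.51 Pa.

P ≈ 137 Pa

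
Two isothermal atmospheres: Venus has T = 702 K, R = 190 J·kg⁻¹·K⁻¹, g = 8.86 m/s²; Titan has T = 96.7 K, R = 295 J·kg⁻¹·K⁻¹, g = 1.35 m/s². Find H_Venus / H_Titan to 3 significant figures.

H_Venus/H_Titan ≈ 0.712

H = RT/g for each body.
H_Venus = 190 × 702 / 8.86 = 15054 m.
H_Titan = 295 × 96.7 / 1.35 = 21131 m.
H_Venus/H_Titan = 15054/21131 = 0.71241.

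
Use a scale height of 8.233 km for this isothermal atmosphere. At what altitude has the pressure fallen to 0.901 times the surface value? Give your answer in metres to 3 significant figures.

z ≈ 858 m

Set P/P₀ = exp(−z/H) = 0.901, so z = −H ln(0.901).
−ln(0.901) = 0.10425; z = 8233.0 × 0.10425 = 858.29 m.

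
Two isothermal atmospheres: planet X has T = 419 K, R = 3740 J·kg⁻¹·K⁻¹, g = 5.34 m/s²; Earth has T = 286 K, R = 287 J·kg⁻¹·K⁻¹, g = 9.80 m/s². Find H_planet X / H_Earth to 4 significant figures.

H = RT/g for each body.
H_planet X = 3740 × 419 / 5.34 = 293460 m.
H_Earth = 287 × 286 / 9.80 = 8375.7 m.
H_planet X/H_Earth = 293460/8375.7 = 35.037.

H_planet X/H_Earth ≈ 35.04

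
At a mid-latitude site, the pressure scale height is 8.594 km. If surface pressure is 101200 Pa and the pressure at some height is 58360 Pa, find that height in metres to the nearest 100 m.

z ≈ 4700 m

Invert the barometric formula: z = H ln(P₀/P).
P₀/P = 101200/58360 = 1.7341; ln(1.7341) = 0.55049.
z = 8594.0 × 0.55049 = 4730.9 m.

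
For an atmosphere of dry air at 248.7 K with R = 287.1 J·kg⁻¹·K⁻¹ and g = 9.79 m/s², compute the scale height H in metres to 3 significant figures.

H ≈ 7290 m

The scale height of an isothermal atmosphere is H = RT/g.
H = 287.1 × 248.7 / 9.79 = 71402/9.79 = 7293.4 m.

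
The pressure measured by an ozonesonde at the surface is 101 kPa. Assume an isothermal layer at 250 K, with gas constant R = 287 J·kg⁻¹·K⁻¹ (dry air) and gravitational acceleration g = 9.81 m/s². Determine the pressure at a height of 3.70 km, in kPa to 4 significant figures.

Scale height: H = RT/g = 287 × 250 / 9.81 = 7314.0 m.
Barometric formula: P = P₀ exp(−z/H).
z/H = 3700.0/7314.0 = 0.50588; exp(−0.50588) = 0.60297.
P = 101 × 0.60297 = 60.900 kPa.

P ≈ 60.90 kPa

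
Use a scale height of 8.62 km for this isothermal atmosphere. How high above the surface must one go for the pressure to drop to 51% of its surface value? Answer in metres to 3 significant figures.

z ≈ 5800 m

Set P/P₀ = exp(−z/H) = 0.51, so z = −H ln(0.51).
−ln(0.51) = 0.67334; z = 8620.0 × 0.67334 = 5804.2 m.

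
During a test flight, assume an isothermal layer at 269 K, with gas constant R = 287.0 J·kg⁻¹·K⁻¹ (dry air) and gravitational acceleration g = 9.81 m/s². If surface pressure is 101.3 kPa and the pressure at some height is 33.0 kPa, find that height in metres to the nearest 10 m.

Scale height: H = RT/g = 287.0 × 269 / 9.81 = 7869.8 m.
Invert the barometric formula: z = H ln(P₀/P).
P₀/P = 101.3/33.0 = 3.0697; ln(3.0697) = 1.1216.
z = 7869.8 × 1.1216 = 8826.8 m.

z ≈ 8830 m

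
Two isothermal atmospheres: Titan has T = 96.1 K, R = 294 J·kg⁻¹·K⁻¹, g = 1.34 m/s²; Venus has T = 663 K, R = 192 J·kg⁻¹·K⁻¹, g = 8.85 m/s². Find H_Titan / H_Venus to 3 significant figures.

H_Titan/H_Venus ≈ 1.47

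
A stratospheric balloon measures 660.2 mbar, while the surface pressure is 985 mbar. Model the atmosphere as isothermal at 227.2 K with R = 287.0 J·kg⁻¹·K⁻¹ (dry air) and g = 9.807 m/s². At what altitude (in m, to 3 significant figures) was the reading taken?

z ≈ 2660 m

Scale height: H = RT/g = 287.0 × 227.2 / 9.807 = 6649.0 m.
Invert the barometric formula: z = H ln(P₀/P).
P₀/P = 985/660.2 = 1.4920; ln(1.4920) = 0.40012.
z = 6649.0 × 0.40012 = 2660.4 m.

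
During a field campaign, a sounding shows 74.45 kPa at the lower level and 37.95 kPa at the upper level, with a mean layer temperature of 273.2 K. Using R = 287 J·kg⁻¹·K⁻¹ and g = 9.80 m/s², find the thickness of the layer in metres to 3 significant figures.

Δz ≈ 5390 m

Hypsometric equation: Δz = (R T̄/g) ln(P₁/P₂).
R T̄/g = 287 × 273.2 / 9.80 = 8000.9 m.
ln(74.45/37.95) = ln(1.9618) = 0.67386.
Δz = 8000.9 × 0.67386 = 5391.5 m.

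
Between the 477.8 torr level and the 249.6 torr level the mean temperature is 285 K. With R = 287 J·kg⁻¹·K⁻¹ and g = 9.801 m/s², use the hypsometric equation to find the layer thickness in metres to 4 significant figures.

Hypsometric equation: Δz = (R T̄/g) ln(P₁/P₂).
R T̄/g = 287 × 285 / 9.801 = 8345.6 m.
ln(477.8/249.6) = ln(1.9143) = 0.64935.
Δz = 8345.6 × 0.64935 = 5419.2 m.

Δz ≈ 5419 m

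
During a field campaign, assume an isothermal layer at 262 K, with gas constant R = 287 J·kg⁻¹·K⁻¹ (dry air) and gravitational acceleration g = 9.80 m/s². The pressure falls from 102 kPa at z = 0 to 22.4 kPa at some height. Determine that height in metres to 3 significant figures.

Scale height: H = RT/g = 287 × 262 / 9.80 = 7672.9 m.
Invert the barometric formula: z = H ln(P₀/P).
P₀/P = 102/22.4 = 4.5536; ln(4.5536) = 1.5159.
z = 7672.9 × 1.5159 = 11631 m.

z ≈ 11600 m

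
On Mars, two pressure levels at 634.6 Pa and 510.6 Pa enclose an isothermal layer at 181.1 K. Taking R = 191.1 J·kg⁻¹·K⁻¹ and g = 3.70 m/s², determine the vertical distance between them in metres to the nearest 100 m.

Δz ≈ 2000 m

Hypsometric equation: Δz = (R T̄/g) ln(P₁/P₂).
R T̄/g = 191.1 × 181.1 / 3.70 = 9353.6 m.
ln(634.6/510.6) = ln(1.2429) = 0.21745.
Δz = 9353.6 × 0.21745 = 2033.9 m.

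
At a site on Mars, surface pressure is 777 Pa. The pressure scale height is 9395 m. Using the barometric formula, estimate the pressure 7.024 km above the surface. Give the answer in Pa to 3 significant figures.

Barometric formula: P = P₀ exp(−z/H).
z/H = 7024.0/9395.0 = 0.74763; exp(−0.74763) = 0.47349.
P = 777 × 0.47349 = 367.90 Pa.

P ≈ 368 Pa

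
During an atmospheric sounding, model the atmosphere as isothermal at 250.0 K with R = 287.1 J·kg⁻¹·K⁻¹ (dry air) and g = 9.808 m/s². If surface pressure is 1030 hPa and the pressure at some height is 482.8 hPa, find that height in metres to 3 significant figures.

z ≈ 5540 m

Scale height: H = RT/g = 287.1 × 250.0 / 9.808 = 7318.0 m.
Invert the barometric formula: z = H ln(P₀/P).
P₀/P = 1030/482.8 = 2.1334; ln(2.1334) = 0.75772.
z = 7318.0 × 0.75772 = 5545.0 m.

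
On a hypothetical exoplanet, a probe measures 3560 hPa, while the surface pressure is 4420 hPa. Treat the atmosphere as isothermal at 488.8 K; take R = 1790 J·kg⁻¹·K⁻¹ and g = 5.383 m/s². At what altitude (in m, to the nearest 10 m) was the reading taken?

Scale height: H = RT/g = 1790 × 488.8 / 5.383 = 162540 m.
Invert the barometric formula: z = H ln(P₀/P).
P₀/P = 4420/3560 = 1.2416; ln(1.2416) = 0.21640.
z = 162540 × 0.21640 = 35174 m.

z ≈ 35170 m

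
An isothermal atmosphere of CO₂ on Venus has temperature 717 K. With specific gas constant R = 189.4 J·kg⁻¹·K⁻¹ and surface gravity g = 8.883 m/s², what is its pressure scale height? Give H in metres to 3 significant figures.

H ≈ 15300 m

The scale height of an isothermal atmosphere is H = RT/g.
H = 189.4 × 717 / 8.883 = 135800/8.883 = 15288 m.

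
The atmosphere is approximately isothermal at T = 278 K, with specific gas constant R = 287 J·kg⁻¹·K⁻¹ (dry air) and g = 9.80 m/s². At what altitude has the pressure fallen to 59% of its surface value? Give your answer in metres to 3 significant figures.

z ≈ 4300 m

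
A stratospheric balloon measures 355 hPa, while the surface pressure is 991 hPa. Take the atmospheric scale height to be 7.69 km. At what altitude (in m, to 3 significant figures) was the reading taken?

Invert the barometric formula: z = H ln(P₀/P).
P₀/P = 991/355 = 2.7915; ln(2.7915) = 1.0266.
z = 7690.0 × 1.0266 = 7894.6 m.

z ≈ 7890 m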